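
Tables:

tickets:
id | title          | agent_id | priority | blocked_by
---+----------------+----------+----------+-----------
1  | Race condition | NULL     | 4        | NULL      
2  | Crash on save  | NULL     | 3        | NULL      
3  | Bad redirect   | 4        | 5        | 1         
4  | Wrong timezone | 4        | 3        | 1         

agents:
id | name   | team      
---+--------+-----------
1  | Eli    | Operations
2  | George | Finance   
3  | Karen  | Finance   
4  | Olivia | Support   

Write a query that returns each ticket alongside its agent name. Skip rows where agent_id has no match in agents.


INNER JOIN keeps only tickets rows whose agent_id matches an id in agents. Walk through each ticket:
  - ticket 1 (Race condition): agent_id=NULL, no match -> dropped
  - ticket 2 (Crash on save): agent_id=NULL, no match -> dropped
  - ticket 3 (Bad redirect): agent_id=4 -> matches Olivia
  - ticket 4 (Wrong timezone): agent_id=4 -> matches Olivia
So 2 of 4 rows are dropped.

SQL:
SELECT a.title, b.name AS agent
FROM tickets a
INNER JOIN agents b ON a.agent_id = b.id

Result:
title          | agent 
---------------+-------
Bad redirect   | Olivia
Wrong timezone | Olivia


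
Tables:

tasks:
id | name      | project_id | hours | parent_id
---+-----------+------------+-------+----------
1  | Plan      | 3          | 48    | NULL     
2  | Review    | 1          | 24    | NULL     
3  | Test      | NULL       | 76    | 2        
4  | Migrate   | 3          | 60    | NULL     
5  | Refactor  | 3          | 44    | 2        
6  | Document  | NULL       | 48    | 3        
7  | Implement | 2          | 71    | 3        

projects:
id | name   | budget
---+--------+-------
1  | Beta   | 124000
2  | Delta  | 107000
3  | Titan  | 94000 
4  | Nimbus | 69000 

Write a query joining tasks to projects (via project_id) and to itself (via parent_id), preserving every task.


Two LEFT JOINs from the same base table tasks: one to projects via project_id, one to tasks itself via parent_id. Both are LEFT so every task is preserved.
Match against projects:
  - task 1 (Plan): project_id=3 -> matches Titan
  - task 2 (Review): project_id=1 -> matches Beta
  - task 3 (Test): project_id=NULL, no match -> kept with NULL
  - task 4 (Migrate): project_id=3 -> matches Titan
  - task 5 (Refactor): project_id=3 -> matches Titan
  - task 6 (Document): project_id=NULL, no match -> kept with NULL
  - task 7 (Implement): project_id=2 -> matches Delta
Match against tasks (self):
  - task 1 (Plan): parent_id=NULL -> NULL
  - task 2 (Review): parent_id=NULL -> NULL
  - task 3 (Test): parent_id=2 -> Review
  - task 4 (Migrate): parent_id=NULL -> NULL
  - task 5 (Refactor): parent_id=2 -> Review
  - task 6 (Document): parent_id=3 -> Test
  - task 7 (Implement): parent_id=3 -> Test

SQL:
SELECT a.name, b.name AS project, c.name AS parent
FROM tasks a
LEFT JOIN projects b ON a.project_id = b.id
LEFT JOIN tasks c ON a.parent_id = c.id

Result:
name      | project | parent
----------+---------+-------
Plan      | Titan   | NULL  
Review    | Beta    | NULL  
Test      | NULL    | Review
Migrate   | Titan   | NULL  
Refactor  | Titan   | Review
Document  | NULL    | Test  
Implement | Delta   | Test  


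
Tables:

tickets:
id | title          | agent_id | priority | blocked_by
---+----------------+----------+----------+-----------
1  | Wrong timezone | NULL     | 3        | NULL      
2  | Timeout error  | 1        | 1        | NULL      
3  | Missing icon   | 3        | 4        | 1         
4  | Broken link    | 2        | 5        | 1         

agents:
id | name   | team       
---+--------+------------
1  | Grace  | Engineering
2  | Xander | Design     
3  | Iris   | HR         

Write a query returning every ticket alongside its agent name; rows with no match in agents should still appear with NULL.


LEFT JOIN keeps every row from tickets (the left table); where agent_id has no match in agents, the agent columns become NULL. Walk through each ticket:
  - ticket 1 (Wrong timezone): agent_id=NULL, no match -> kept with NULL
  - ticket 2 (Timeout error): agent_id=1 -> matches Grace
  - ticket 3 (Missing icon): agent_id=3 -> matches Iris
  - ticket 4 (Broken link): agent_id=2 -> matches Xander
All 4 rows appear; 1 has NULL agent.

SQL:
SELECT a.title, b.name AS agent
FROM tickets a
LEFT JOIN agents b ON a.agent_id = b.id

Result:
title          | agent 
---------------+-------
Wrong timezone | NULL  
Timeout error  | Grace 
Missing icon   | Iris  
Broken link    | Xander


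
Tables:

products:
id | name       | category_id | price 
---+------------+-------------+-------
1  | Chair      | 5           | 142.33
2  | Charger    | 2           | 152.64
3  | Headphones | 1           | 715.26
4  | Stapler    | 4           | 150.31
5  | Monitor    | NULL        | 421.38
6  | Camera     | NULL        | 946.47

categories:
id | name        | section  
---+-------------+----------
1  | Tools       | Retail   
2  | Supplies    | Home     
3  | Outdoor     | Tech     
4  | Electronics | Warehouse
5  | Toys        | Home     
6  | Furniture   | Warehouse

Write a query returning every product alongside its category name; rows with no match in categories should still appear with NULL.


LEFT JOIN keeps every row from products (the left table); where category_id has no match in categories, the category columns become NULL. Walk through each product:
  - product 1 (Chair): category_id=5 -> matches Toys
  - product 2 (Charger): category_id=2 -> matches Supplies
  - product 3 (Headphones): category_id=1 -> matches Tools
  - product 4 (Stapler): category_id=4 -> matches Electronics
  - product 5 (Monitor): category_id=NULL, no match -> kept with NULL
  - product 6 (Camera): category_id=NULL, no match -> kept with NULL
All 6 rows appear; 2 have NULL category.

SQL:
SELECT a.name, b.name AS category
FROM products a
LEFT JOIN categories b ON a.category_id = b.id

Result:
name       | category   
-----------+------------
Chair      | Toys       
Charger    | Supplies   
Headphones | Tools      
Stapler    | Electronics
Monitor    | NULL       
Camera     | NULL       


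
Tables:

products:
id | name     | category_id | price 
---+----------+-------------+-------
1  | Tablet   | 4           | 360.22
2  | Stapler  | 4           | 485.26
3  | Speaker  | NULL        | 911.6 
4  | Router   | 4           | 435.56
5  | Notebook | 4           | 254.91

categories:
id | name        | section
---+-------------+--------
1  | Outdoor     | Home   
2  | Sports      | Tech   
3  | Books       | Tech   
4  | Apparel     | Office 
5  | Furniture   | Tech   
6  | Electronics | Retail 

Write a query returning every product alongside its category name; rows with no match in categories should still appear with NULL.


LEFT JOIN keeps every row from products (the left table); where category_id has no match in categories, the category columns become NULL. Walk through each product:
  - product 1 (Tablet): category_id=4 -> matches Apparel
  - product 2 (Stapler): category_id=4 -> matches Apparel
  - product 3 (Speaker): category_id=NULL, no match -> kept with NULL
  - product 4 (Router): category_id=4 -> matches Apparel
  - product 5 (Notebook): category_id=4 -> matches Apparel
All 5 rows appear; 1 has NULL category.

SQL:
SELECT a.name, b.name AS category
FROM products a
LEFT JOIN categories b ON a.category_id = b.id

Result:
name     | category
---------+---------
Tablet   | Apparel 
Stapler  | Apparel 
Speaker  | NULL    
Router   | Apparel 
Notebook | Apparel 


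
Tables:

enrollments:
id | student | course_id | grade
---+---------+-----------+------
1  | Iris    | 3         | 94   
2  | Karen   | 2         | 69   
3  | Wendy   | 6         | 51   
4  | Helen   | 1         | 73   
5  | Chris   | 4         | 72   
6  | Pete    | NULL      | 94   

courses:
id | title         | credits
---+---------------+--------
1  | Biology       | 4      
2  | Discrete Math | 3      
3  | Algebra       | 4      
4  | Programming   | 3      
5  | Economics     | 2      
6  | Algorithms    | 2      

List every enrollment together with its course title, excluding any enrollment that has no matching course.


INNER JOIN keeps only enrollments rows whose course_id matches an id in courses. Walk through each enrollment:
  - enrollment 1 (Iris): course_id=3 -> matches Algebra
  - enrollment 2 (Karen): course_id=2 -> matches Discrete Math
  - enrollment 3 (Wendy): course_id=6 -> matches Algorithms
  - enrollment 4 (Helen): course_id=1 -> matches Biology
  - enrollment 5 (Chris): course_id=4 -> matches Programming
  - enrollment 6 (Pete): course_id=NULL, no match -> dropped
So 1 of 6 rows is dropped.

SQL:
SELECT a.student, b.title AS course
FROM enrollments a
INNER JOIN courses b ON a.course_id = b.id

Result:
student | course       
--------+--------------
Iris    | Algebra      
Karen   | Discrete Math
Wendy   | Algorithms   
Helen   | Biology      
Chris   | Programming  


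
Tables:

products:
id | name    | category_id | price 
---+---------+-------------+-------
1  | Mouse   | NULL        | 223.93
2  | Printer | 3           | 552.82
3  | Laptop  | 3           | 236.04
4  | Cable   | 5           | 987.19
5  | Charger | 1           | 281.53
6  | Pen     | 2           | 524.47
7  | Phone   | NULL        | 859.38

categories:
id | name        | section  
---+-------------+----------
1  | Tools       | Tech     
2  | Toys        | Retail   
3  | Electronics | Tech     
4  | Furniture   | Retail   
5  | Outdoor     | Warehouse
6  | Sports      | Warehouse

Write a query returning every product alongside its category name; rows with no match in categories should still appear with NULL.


LEFT JOIN keeps every row from products (the left table); where category_id has no match in categories, the category columns become NULL. Walk through each product:
  - product 1 (Mouse): category_id=NULL, no match -> kept with NULL
  - product 2 (Printer): category_id=3 -> matches Electronics
  - product 3 (Laptop): category_id=3 -> matches Electronics
  - product 4 (Cable): category_id=5 -> matches Outdoor
  - product 5 (Charger): category_id=1 -> matches Tools
  - product 6 (Pen): category_id=2 -> matches Toys
  - product 7 (Phone): category_id=NULL, no match -> kept with NULL
All 7 rows appear; 2 have NULL category.

SQL:
SELECT a.name, b.name AS category
FROM products a
LEFT JOIN categories b ON a.category_id = b.id

Result:
name    | category   
--------+------------
Mouse   | NULL       
Printer | Electronics
Laptop  | Electronics
Cable   | Outdoor    
Charger | Tools      
Pen     | Toys       
Phone   | NULL       


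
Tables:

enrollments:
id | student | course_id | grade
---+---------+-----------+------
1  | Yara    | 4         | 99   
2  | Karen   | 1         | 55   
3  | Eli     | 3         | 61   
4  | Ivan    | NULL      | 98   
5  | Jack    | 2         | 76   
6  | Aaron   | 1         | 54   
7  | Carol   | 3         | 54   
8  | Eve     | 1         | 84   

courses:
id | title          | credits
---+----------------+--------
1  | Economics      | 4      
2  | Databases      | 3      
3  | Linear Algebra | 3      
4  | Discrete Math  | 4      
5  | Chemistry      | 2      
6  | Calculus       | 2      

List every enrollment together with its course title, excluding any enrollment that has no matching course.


INNER JOIN keeps only enrollments rows whose course_id matches an id in courses. Walk through each enrollment:
  - enrollment 1 (Yara): course_id=4 -> matches Discrete Math
  - enrollment 2 (Karen): course_id=1 -> matches Economics
  - enrollment 3 (Eli): course_id=3 -> matches Linear Algebra
  - enrollment 4 (Ivan): course_id=NULL, no match -> dropped
  - enrollment 5 (Jack): course_id=2 -> matches Databases
  - enrollment 6 (Aaron): course_id=1 -> matches Economics
  - enrollment 7 (Carol): course_id=3 -> matches Linear Algebra
  - enrollment 8 (Eve): course_id=1 -> matches Economics
So 1 of 8 rows is dropped.

SQL:
SELECT a.student, b.title AS course
FROM enrollments a
INNER JOIN courses b ON a.course_id = b.id

Result:
student | course        
--------+---------------
Yara    | Discrete Math 
Karen   | Economics     
Eli     | Linear Algebra
Jack    | Databases     
Aaron   | Economics     
Carol   | Linear Algebra
Eve     | Economics     


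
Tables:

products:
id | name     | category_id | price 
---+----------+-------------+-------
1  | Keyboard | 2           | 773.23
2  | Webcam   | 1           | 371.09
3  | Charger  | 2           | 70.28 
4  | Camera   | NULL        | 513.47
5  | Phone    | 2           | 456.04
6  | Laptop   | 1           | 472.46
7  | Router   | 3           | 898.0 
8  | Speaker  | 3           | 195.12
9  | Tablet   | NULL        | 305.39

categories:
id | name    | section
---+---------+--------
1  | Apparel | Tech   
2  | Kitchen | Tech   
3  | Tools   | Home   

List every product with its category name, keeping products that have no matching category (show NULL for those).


LEFT JOIN keeps every row from products (the left table); where category_id has no match in categories, the category columns become NULL. Walk through each product:
  - product 1 (Keyboard): category_id=2 -> matches Kitchen
  - product 2 (Webcam): category_id=1 -> matches Apparel
  - product 3 (Charger): category_id=2 -> matches Kitchen
  - product 4 (Camera): category_id=NULL, no match -> kept with NULL
  - product 5 (Phone): category_id=2 -> matches Kitchen
  - product 6 (Laptop): category_id=1 -> matches Apparel
  - product 7 (Router): category_id=3 -> matches Tools
  - product 8 (Speaker): category_id=3 -> matches Tools
  - product 9 (Tablet): category_id=NULL, no match -> kept with NULL
All 9 rows appear; 2 have NULL category.

SQL:
SELECT a.name, b.name AS category
FROM products a
LEFT JOIN categories b ON a.category_id = b.id

Result:
name     | category
---------+---------
Keyboard | Kitchen 
Webcam   | Apparel 
Charger  | Kitchen 
Camera   | NULL    
Phone    | Kitchen 
Laptop   | Apparel 
Router   | Tools   
Speaker  | Tools   
Tablet   | NULL    


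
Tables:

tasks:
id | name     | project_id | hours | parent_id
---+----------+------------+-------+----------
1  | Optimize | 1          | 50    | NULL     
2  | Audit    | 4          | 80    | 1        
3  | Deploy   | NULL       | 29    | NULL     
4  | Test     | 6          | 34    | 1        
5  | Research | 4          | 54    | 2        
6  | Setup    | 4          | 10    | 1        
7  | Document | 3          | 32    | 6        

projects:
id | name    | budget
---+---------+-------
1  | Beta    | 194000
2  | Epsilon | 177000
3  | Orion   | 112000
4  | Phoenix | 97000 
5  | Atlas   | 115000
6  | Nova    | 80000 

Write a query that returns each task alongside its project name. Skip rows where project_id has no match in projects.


INNER JOIN keeps only tasks rows whose project_id matches an id in projects. Walk through each task:
  - task 1 (Optimize): project_id=1 -> matches Beta
  - task 2 (Audit): project_id=4 -> matches Phoenix
  - task 3 (Deploy): project_id=NULL, no match -> dropped
  - task 4 (Test): project_id=6 -> matches Nova
  - task 5 (Research): project_id=4 -> matches Phoenix
  - task 6 (Setup): project_id=4 -> matches Phoenix
  - task 7 (Document): project_id=3 -> matches Orion
So 1 of 7 rows is dropped.

SQL:
SELECT a.name, b.name AS project
FROM tasks a
INNER JOIN projects b ON a.project_id = b.id

Result:
name     | project
---------+--------
Optimize | Beta   
Audit    | Phoenix
Test     | Nova   
Research | Phoenix
Setup    | Phoenix
Document | Orion  


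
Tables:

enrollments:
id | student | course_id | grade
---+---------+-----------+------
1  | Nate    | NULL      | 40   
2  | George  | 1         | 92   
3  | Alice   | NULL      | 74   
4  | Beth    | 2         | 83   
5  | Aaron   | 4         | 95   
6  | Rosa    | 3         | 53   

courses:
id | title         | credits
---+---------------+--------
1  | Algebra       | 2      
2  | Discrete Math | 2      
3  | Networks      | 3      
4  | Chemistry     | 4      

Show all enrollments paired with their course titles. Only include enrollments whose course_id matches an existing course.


INNER JOIN keeps only enrollments rows whose course_id matches an id in courses. Walk through each enrollment:
  - enrollment 1 (Nate): course_id=NULL, no match -> dropped
  - enrollment 2 (George): course_id=1 -> matches Algebra
  - enrollment 3 (Alice): course_id=NULL, no match -> dropped
  - enrollment 4 (Beth): course_id=2 -> matches Discrete Math
  - enrollment 5 (Aaron): course_id=4 -> matches Chemistry
  - enrollment 6 (Rosa): course_id=3 -> matches Networks
So 2 of 6 rows are dropped.

SQL:
SELECT a.student, b.title AS course
FROM enrollments a
INNER JOIN courses b ON a.course_id = b.id

Result:
student | course       
--------+--------------
George  | Algebra      
Beth    | Discrete Math
Aaron   | Chemistry    
Rosa    | Networks     


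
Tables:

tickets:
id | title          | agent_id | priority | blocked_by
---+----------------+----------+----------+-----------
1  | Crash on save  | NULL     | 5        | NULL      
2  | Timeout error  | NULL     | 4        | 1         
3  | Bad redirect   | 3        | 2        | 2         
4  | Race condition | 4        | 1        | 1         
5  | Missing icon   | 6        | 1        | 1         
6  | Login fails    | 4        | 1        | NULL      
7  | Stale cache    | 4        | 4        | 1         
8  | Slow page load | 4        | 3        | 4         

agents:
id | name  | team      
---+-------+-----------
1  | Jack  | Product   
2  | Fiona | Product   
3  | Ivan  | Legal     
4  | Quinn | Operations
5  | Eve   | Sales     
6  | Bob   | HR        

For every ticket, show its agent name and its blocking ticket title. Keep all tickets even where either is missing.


Two LEFT JOINs from the same base table tickets: one to agents via agent_id, one to tickets itself via blocked_by. Both are LEFT so every ticket is preserved.
Match against agents:
  - ticket 1 (Crash on save): agent_id=NULL, no match -> kept with NULL
  - ticket 2 (Timeout error): agent_id=NULL, no match -> kept with NULL
  - ticket 3 (Bad redirect): agent_id=3 -> matches Ivan
  - ticket 4 (Race condition): agent_id=4 -> matches Quinn
  - ticket 5 (Missing icon): agent_id=6 -> matches Bob
  - ticket 6 (Login fails): agent_id=4 -> matches Quinn
  - ticket 7 (Stale cache): agent_id=4 -> matches Quinn
  - ticket 8 (Slow page load): agent_id=4 -> matches Quinn
Match against tickets (self):
  - ticket 1 (Crash on save): blocked_by=NULL -> NULL
  - ticket 2 (Timeout error): blocked_by=1 -> Crash on save
  - ticket 3 (Bad redirect): blocked_by=2 -> Timeout error
  - ticket 4 (Race condition): blocked_by=1 -> Crash on save
  - ticket 5 (Missing icon): blocked_by=1 -> Crash on save
  - ticket 6 (Login fails): blocked_by=NULL -> NULL
  - ticket 7 (Stale cache): blocked_by=1 -> Crash on save
  - ticket 8 (Slow page load): blocked_by=4 -> Race condition

SQL:
SELECT a.title, b.name AS agent, c.title AS blocked_by
FROM tickets a
LEFT JOIN agents b ON a.agent_id = b.id
LEFT JOIN tickets c ON a.blocked_by = c.id

Result:
title          | agent | blocked_by    
---------------+-------+---------------
Crash on save  | NULL  | NULL          
Timeout error  | NULL  | Crash on save 
Bad redirect   | Ivan  | Timeout error 
Race condition | Quinn | Crash on save 
Missing icon   | Bob   | Crash on save 
Login fails    | Quinn | NULL          
Stale cache    | Quinn | Crash on save 
Slow page load | Quinn | Race condition


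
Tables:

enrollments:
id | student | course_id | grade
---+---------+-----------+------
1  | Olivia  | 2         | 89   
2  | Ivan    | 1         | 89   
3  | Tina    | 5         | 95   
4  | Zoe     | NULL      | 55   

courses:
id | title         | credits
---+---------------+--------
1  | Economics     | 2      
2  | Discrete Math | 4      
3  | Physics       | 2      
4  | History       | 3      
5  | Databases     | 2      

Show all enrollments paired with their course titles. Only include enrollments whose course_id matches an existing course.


INNER JOIN keeps only enrollments rows whose course_id matches an id in courses. Walk through each enrollment:
  - enrollment 1 (Olivia): course_id=2 -> matches Discrete Math
  - enrollment 2 (Ivan): course_id=1 -> matches Economics
  - enrollment 3 (Tina): course_id=5 -> matches Databases
  - enrollment 4 (Zoe): course_id=NULL, no match -> dropped
So 1 of 4 rows is dropped.

SQL:
SELECT a.student, b.title AS course
FROM enrollments a
INNER JOIN courses b ON a.course_id = b.id

Result:
student | course       
--------+--------------
Olivia  | Discrete Math
Ivan    | Economics    
Tina    | Databases    


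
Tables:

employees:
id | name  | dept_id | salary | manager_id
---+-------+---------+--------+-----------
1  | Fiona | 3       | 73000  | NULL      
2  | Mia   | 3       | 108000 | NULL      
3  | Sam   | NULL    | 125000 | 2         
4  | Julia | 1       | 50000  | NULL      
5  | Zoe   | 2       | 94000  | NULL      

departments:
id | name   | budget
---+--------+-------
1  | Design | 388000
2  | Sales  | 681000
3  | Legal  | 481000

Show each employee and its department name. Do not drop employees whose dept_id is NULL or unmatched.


LEFT JOIN keeps every row from employees (the left table); where dept_id has no match in departments, the department columns become NULL. Walk through each employee:
  - employee 1 (Fiona): dept_id=3 -> matches Legal
  - employee 2 (Mia): dept_id=3 -> matches Legal
  - employee 3 (Sam): dept_id=NULL, no match -> kept with NULL
  - employee 4 (Julia): dept_id=1 -> matches Design
  - employee 5 (Zoe): dept_id=2 -> matches Sales
All 5 rows appear; 1 has NULL department.

SQL:
SELECT a.name, b.name AS department
FROM employees a
LEFT JOIN departments b ON a.dept_id = b.id

Result:
name  | department
------+-----------
Fiona | Legal     
Mia   | Legal     
Sam   | NULL      
Julia | Design    
Zoe   | Sales     


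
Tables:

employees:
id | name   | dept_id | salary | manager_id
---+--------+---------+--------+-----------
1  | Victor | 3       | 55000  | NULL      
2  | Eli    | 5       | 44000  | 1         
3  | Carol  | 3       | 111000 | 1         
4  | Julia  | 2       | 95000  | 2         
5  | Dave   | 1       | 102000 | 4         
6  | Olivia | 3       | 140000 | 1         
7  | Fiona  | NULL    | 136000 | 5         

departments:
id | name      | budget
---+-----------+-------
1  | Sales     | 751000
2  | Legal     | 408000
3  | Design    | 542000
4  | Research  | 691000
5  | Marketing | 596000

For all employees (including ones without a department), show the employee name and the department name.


LEFT JOIN keeps every row from employees (the left table); where dept_id has no match in departments, the department columns become NULL. Walk through each employee:
  - employee 1 (Victor): dept_id=3 -> matches Design
  - employee 2 (Eli): dept_id=5 -> matches Marketing
  - employee 3 (Carol): dept_id=3 -> matches Design
  - employee 4 (Julia): dept_id=2 -> matches Legal
  - employee 5 (Dave): dept_id=1 -> matches Sales
  - employee 6 (Olivia): dept_id=3 -> matches Design
  - employee 7 (Fiona): dept_id=NULL, no match -> kept with NULL
All 7 rows appear; 1 has NULL department.

SQL:
SELECT a.name, b.name AS department
FROM employees a
LEFT JOIN departments b ON a.dept_id = b.id

Result:
name   | department
-------+-----------
Victor | Design    
Eli    | Marketing 
Carol  | Design    
Julia  | Legal     
Dave   | Sales     
Olivia | Design    
Fiona  | NULL      


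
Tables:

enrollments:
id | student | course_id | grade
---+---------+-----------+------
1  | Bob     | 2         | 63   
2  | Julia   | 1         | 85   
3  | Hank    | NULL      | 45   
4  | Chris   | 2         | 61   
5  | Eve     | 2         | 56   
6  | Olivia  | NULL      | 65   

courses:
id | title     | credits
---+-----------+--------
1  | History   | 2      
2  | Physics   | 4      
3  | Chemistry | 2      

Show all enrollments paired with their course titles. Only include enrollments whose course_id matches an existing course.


INNER JOIN keeps only enrollments rows whose course_id matches an id in courses. Walk through each enrollment:
  - enrollment 1 (Bob): course_id=2 -> matches Physics
  - enrollment 2 (Julia): course_id=1 -> matches History
  - enrollment 3 (Hank): course_id=NULL, no match -> dropped
  - enrollment 4 (Chris): course_id=2 -> matches Physics
  - enrollment 5 (Eve): course_id=2 -> matches Physics
  - enrollment 6 (Olivia): course_id=NULL, no match -> dropped
So 2 of 6 rows are dropped.

SQL:
SELECT a.student, b.title AS course
FROM enrollments a
INNER JOIN courses b ON a.course_id = b.id

Result:
student | course 
--------+--------
Bob     | Physics
Julia   | History
Chris   | Physics
Eve     | Physics


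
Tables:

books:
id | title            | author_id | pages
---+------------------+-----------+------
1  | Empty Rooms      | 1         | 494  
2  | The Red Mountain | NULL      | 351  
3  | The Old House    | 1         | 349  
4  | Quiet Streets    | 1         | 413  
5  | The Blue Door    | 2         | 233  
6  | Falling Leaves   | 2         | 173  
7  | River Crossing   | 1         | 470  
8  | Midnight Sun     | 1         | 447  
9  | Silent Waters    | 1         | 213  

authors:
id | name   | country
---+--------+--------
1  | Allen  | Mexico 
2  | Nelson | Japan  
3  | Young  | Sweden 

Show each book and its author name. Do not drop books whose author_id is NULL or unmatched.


LEFT JOIN keeps every row from books (the left table); where author_id has no match in authors, the author columns become NULL. Walk through each book:
  - book 1 (Empty Rooms): author_id=1 -> matches Allen
  - book 2 (The Red Mountain): author_id=NULL, no match -> kept with NULL
  - book 3 (The Old House): author_id=1 -> matches Allen
  - book 4 (Quiet Streets): author_id=1 -> matches Allen
  - book 5 (The Blue Door): author_id=2 -> matches Nelson
  - book 6 (Falling Leaves): author_id=2 -> matches Nelson
  - book 7 (River Crossing): author_id=1 -> matches Allen
  - book 8 (Midnight Sun): author_id=1 -> matches Allen
  - book 9 (Silent Waters): author_id=1 -> matches Allen
All 9 rows appear; 1 has NULL author.

SQL:
SELECT a.title, b.name AS author
FROM books a
LEFT JOIN authors b ON a.author_id = b.id

Result:
title            | author
-----------------+-------
Empty Rooms      | Allen 
The Red Mountain | NULL  
The Old House    | Allen 
Quiet Streets    | Allen 
The Blue Door    | Nelson
Falling Leaves   | Nelson
River Crossing   | Allen 
Midnight Sun     | Allen 
Silent Waters    | Allen 


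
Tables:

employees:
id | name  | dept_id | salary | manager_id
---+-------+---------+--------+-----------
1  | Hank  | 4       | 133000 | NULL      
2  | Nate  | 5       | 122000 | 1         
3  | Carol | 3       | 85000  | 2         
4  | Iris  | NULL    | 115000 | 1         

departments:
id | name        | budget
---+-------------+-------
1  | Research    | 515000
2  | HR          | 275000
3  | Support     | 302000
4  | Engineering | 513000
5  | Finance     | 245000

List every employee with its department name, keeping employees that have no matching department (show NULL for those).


LEFT JOIN keeps every row from employees (the left table); where dept_id has no match in departments, the department columns become NULL. Walk through each employee:
  - employee 1 (Hank): dept_id=4 -> matches Engineering
  - employee 2 (Nate): dept_id=5 -> matches Finance
  - employee 3 (Carol): dept_id=3 -> matches Support
  - employee 4 (Iris): dept_id=NULL, no match -> kept with NULL
All 4 rows appear; 1 has NULL department.

SQL:
SELECT a.name, b.name AS department
FROM employees a
LEFT JOIN departments b ON a.dept_id = b.id

Result:
name  | department 
------+------------
Hank  | Engineering
Nate  | Finance    
Carol | Support    
Iris  | NULL       


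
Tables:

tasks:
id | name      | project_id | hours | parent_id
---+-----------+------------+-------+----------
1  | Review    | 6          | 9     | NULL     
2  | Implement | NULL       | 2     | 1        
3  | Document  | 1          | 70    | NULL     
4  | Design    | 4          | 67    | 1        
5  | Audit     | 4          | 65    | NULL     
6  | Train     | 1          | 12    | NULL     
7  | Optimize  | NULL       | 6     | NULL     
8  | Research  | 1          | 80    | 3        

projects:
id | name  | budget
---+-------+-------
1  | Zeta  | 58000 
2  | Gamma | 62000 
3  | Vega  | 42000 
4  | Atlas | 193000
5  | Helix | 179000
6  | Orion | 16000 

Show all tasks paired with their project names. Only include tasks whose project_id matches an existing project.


INNER JOIN keeps only tasks rows whose project_id matches an id in projects. Walk through each task:
  - task 1 (Review): project_id=6 -> matches Orion
  - task 2 (Implement): project_id=NULL, no match -> dropped
  - task 3 (Document): project_id=1 -> matches Zeta
  - task 4 (Design): project_id=4 -> matches Atlas
  - task 5 (Audit): project_id=4 -> matches Atlas
  - task 6 (Train): project_id=1 -> matches Zeta
  - task 7 (Optimize): project_id=NULL, no match -> dropped
  - task 8 (Research): project_id=1 -> matches Zeta
So 2 of 8 rows are dropped.

SQL:
SELECT a.name, b.name AS project
FROM tasks a
INNER JOIN projects b ON a.project_id = b.id

Result:
name     | project
---------+--------
Review   | Orion  
Document | Zeta   
Design   | Atlas  
Audit    | Atlas  
Train    | Zeta   
Research | Zeta   


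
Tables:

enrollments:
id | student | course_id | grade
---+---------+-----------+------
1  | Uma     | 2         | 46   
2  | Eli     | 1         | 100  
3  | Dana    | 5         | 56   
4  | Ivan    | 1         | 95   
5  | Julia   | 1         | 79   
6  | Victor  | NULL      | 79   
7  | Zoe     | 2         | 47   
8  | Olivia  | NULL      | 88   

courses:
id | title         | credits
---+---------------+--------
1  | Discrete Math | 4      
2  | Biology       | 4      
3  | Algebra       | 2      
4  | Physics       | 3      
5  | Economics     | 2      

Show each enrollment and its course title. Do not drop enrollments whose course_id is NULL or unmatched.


LEFT JOIN keeps every row from enrollments (the left table); where course_id has no match in courses, the course columns become NULL. Walk through each enrollment:
  - enrollment 1 (Uma): course_id=2 -> matches Biology
  - enrollment 2 (Eli): course_id=1 -> matches Discrete Math
  - enrollment 3 (Dana): course_id=5 -> matches Economics
  - enrollment 4 (Ivan): course_id=1 -> matches Discrete Math
  - enrollment 5 (Julia): course_id=1 -> matches Discrete Math
  - enrollment 6 (Victor): course_id=NULL, no match -> kept with NULL
  - enrollment 7 (Zoe): course_id=2 -> matches Biology
  - enrollment 8 (Olivia): course_id=NULL, no match -> kept with NULL
All 8 rows appear; 2 have NULL course.

SQL:
SELECT a.student, b.title AS course
FROM enrollments a
LEFT JOIN courses b ON a.course_id = b.id

Result:
student | course       
--------+--------------
Uma     | Biology      
Eli     | Discrete Math
Dana    | Economics    
Ivan    | Discrete Math
Julia   | Discrete Math
Victor  | NULL         
Zoe     | Biology      
Olivia  | NULL         


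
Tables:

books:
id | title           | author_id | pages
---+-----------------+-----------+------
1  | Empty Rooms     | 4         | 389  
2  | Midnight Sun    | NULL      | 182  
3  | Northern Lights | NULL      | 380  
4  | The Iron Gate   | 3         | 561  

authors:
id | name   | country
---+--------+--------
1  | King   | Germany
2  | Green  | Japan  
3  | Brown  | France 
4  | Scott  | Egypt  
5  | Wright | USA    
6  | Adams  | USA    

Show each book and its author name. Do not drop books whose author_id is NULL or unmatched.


LEFT JOIN keeps every row from books (the left table); where author_id has no match in authors, the author columns become NULL. Walk through each book:
  - book 1 (Empty Rooms): author_id=4 -> matches Scott
  - book 2 (Midnight Sun): author_id=NULL, no match -> kept with NULL
  - book 3 (Northern Lights): author_id=NULL, no match -> kept with NULL
  - book 4 (The Iron Gate): author_id=3 -> matches Brown
All 4 rows appear; 2 have NULL author.

SQL:
SELECT a.title, b.name AS author
FROM books a
LEFT JOIN authors b ON a.author_id = b.id

Result:
title           | author
----------------+-------
Empty Rooms     | Scott 
Midnight Sun    | NULL  
Northern Lights | NULL  
The Iron Gate   | Brown 


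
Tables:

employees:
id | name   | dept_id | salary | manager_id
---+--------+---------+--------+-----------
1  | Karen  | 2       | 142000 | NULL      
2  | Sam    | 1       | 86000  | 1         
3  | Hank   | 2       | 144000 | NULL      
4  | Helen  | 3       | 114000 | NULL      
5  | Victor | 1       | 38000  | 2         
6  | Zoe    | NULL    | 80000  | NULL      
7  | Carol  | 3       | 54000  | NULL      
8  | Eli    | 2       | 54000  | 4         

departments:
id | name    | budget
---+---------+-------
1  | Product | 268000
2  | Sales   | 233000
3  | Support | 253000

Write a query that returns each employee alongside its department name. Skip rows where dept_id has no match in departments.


INNER JOIN keeps only employees rows whose dept_id matches an id in departments. Walk through each employee:
  - employee 1 (Karen): dept_id=2 -> matches Sales
  - employee 2 (Sam): dept_id=1 -> matches Product
  - employee 3 (Hank): dept_id=2 -> matches Sales
  - employee 4 (Helen): dept_id=3 -> matches Support
  - employee 5 (Victor): dept_id=1 -> matches Product
  - employee 6 (Zoe): dept_id=NULL, no match -> dropped
  - employee 7 (Carol): dept_id=3 -> matches Support
  - employee 8 (Eli): dept_id=2 -> matches Sales
So 1 of 8 rows is dropped.

SQL:
SELECT a.name, b.name AS department
FROM employees a
INNER JOIN departments b ON a.dept_id = b.id

Result:
name   | department
-------+-----------
Karen  | Sales     
Sam    | Product   
Hank   | Sales     
Helen  | Support   
Victor | Product   
Carol  | Support   
Eli    | Sales     


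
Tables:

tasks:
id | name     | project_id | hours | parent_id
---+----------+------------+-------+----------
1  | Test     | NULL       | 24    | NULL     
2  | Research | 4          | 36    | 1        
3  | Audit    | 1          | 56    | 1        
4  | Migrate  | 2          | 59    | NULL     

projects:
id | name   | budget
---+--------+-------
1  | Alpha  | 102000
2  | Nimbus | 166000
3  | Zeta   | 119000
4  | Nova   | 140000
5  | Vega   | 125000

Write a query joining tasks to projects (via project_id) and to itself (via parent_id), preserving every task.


Two LEFT JOINs from the same base table tasks: one to projects via project_id, one to tasks itself via parent_id. Both are LEFT so every task is preserved.
Match against projects:
  - task 1 (Test): project_id=NULL, no match -> kept with NULL
  - task 2 (Research): project_id=4 -> matches Nova
  - task 3 (Audit): project_id=1 -> matches Alpha
  - task 4 (Migrate): project_id=2 -> matches Nimbus
Match against tasks (self):
  - task 1 (Test): parent_id=NULL -> NULL
  - task 2 (Research): parent_id=1 -> Test
  - task 3 (Audit): parent_id=1 -> Test
  - task 4 (Migrate): parent_id=NULL -> NULL

SQL:
SELECT a.name, b.name AS project, c.name AS parent
FROM tasks a
LEFT JOIN projects b ON a.project_id = b.id
LEFT JOIN tasks c ON a.parent_id = c.id

Result:
name     | project | parent
---------+---------+-------
Test     | NULL    | NULL  
Research | Nova    | Test  
Audit    | Alpha   | Test  
Migrate  | Nimbus  | NULL  


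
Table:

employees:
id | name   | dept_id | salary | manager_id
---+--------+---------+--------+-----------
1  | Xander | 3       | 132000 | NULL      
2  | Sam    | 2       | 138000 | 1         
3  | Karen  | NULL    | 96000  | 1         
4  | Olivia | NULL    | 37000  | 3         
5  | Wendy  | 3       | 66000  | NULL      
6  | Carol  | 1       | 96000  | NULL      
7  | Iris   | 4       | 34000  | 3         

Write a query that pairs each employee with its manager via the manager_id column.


This is a self-join: employees is joined to a second copy of itself, matching each row's manager_id to another row's id. Use LEFT JOIN so rows with manager_id=NULL are kept.
  - employee 1 (Xander): manager_id=NULL -> NULL
  - employee 2 (Sam): manager_id=1 -> Xander
  - employee 3 (Karen): manager_id=1 -> Xander
  - employee 4 (Olivia): manager_id=3 -> Karen
  - employee 5 (Wendy): manager_id=NULL -> NULL
  - employee 6 (Carol): manager_id=NULL -> NULL
  - employee 7 (Iris): manager_id=3 -> Karen

SQL:
SELECT a.name AS item, b.name AS manager
FROM employees a
LEFT JOIN employees b ON a.manager_id = b.id

Result:
item   | manager
-------+--------
Xander | NULL   
Sam    | Xander 
Karen  | Xander 
Olivia | Karen  
Wendy  | NULL   
Carol  | NULL   
Iris   | Karen  


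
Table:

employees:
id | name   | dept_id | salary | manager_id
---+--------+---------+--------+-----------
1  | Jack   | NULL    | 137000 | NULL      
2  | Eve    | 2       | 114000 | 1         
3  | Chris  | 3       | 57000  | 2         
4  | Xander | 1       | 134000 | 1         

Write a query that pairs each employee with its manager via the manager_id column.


This is a self-join: employees is joined to a second copy of itself, matching each row's manager_id to another row's id. Use LEFT JOIN so rows with manager_id=NULL are kept.
  - employee 1 (Jack): manager_id=NULL -> NULL
  - employee 2 (Eve): manager_id=1 -> Jack
  - employee 3 (Chris): manager_id=2 -> Eve
  - employee 4 (Xander): manager_id=1 -> Jack

SQL:
SELECT a.name AS item, b.name AS manager
FROM employees a
LEFT JOIN employees b ON a.manager_id = b.id

Result:
item   | manager
-------+--------
Jack   | NULL   
Eve    | Jack   
Chris  | Eve    
Xander | Jack   


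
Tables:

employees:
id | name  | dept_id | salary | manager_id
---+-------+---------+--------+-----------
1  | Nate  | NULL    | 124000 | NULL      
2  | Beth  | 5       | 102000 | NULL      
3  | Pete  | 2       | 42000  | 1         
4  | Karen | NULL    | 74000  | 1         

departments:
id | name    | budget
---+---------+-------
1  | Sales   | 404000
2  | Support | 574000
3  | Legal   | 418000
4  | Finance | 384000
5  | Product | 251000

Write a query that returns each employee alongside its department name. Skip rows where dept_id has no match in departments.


INNER JOIN keeps only employees rows whose dept_id matches an id in departments. Walk through each employee:
  - employee 1 (Nate): dept_id=NULL, no match -> dropped
  - employee 2 (Beth): dept_id=5 -> matches Product
  - employee 3 (Pete): dept_id=2 -> matches Support
  - employee 4 (Karen): dept_id=NULL, no match -> dropped
So 2 of 4 rows are dropped.

SQL:
SELECT a.name, b.name AS department
FROM employees a
INNER JOIN departments b ON a.dept_id = b.id

Result:
name | department
-----+-----------
Beth | Product   
Pete | Support   


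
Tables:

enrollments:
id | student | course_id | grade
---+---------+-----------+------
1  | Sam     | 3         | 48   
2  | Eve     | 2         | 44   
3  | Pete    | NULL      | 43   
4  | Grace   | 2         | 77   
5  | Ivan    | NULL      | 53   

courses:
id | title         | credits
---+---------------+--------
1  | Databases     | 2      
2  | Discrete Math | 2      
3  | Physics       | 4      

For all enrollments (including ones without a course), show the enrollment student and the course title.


LEFT JOIN keeps every row from enrollments (the left table); where course_id has no match in courses, the course columns become NULL. Walk through each enrollment:
  - enrollment 1 (Sam): course_id=3 -> matches Physics
  - enrollment 2 (Eve): course_id=2 -> matches Discrete Math
  - enrollment 3 (Pete): course_id=NULL, no match -> kept with NULL
  - enrollment 4 (Grace): course_id=2 -> matches Discrete Math
  - enrollment 5 (Ivan): course_id=NULL, no match -> kept with NULL
All 5 rows appear; 2 have NULL course.

SQL:
SELECT a.student, b.title AS course
FROM enrollments a
LEFT JOIN courses b ON a.course_id = b.id

Result:
student | course       
--------+--------------
Sam     | Physics      
Eve     | Discrete Math
Pete    | NULL         
Grace   | Discrete Math
Ivan    | NULL         


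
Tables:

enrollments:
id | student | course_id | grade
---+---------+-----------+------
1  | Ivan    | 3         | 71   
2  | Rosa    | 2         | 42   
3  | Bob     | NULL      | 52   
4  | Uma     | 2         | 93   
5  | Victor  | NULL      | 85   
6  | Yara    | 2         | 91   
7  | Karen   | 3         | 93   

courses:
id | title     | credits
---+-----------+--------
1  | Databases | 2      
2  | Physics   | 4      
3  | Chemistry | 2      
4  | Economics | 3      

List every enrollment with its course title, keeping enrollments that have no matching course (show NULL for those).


LEFT JOIN keeps every row from enrollments (the left table); where course_id has no match in courses, the course columns become NULL. Walk through each enrollment:
  - enrollment 1 (Ivan): course_id=3 -> matches Chemistry
  - enrollment 2 (Rosa): course_id=2 -> matches Physics
  - enrollment 3 (Bob): course_id=NULL, no match -> kept with NULL
  - enrollment 4 (Uma): course_id=2 -> matches Physics
  - enrollment 5 (Victor): course_id=NULL, no match -> kept with NULL
  - enrollment 6 (Yara): course_id=2 -> matches Physics
  - enrollment 7 (Karen): course_id=3 -> matches Chemistry
All 7 rows appear; 2 have NULL course.

SQL:
SELECT a.student, b.title AS course
FROM enrollments a
LEFT JOIN courses b ON a.course_id = b.id

Result:
student | course   
--------+----------
Ivan    | Chemistry
Rosa    | Physics  
Bob     | NULL     
Uma     | Physics  
Victor  | NULL     
Yara    | Physics  
Karen   | Chemistry
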